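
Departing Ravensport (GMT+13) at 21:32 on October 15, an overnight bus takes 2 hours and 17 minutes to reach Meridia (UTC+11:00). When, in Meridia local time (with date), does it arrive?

Meridia is 2:00 behind Ravensport.
After 2 hours 17 minutes it is 23:49 in Ravensport.
Shift by the zone difference: 23:49 − 2:00 = 21:49 on Oct 15 in Meridia.

21:49 on Oct 15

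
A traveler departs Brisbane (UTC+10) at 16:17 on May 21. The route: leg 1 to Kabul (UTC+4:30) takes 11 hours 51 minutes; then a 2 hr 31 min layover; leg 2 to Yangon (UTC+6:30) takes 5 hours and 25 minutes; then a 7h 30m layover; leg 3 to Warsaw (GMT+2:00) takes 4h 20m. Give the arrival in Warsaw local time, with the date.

15:54 on May 22

Convert departure to UTC: 16:17 − 10:00 = 06:17 UTC on May 21.
Add 11 hours 51 minutes leg 1 → 18:08 UTC.
Add 2 hours 31 minutes layover in Kabul → 20:39 UTC.
Add 5 hours and 25 minutes leg 2 → 02:04 UTC (May 22).
Add 7 hours 30 minutes layover in Yangon → 09:34 UTC.
Add 4 hours 20 minutes leg 3 → 13:54 UTC.
Warsaw is UTC+2:00, so local arrival = 13:54 + 2:00 = 15:54 on May 22.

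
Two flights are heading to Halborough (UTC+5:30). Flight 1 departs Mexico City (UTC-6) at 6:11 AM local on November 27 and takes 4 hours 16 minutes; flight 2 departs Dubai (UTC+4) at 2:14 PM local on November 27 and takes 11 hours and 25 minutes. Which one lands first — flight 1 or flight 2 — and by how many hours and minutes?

Flight 1 in UTC: 6:11 AM + 6:00 = 12:11 PM on Nov 27.
+4 hours and 16 minutes → arrive 4:27 PM UTC on Nov 27.
Flight 2 in UTC: 2:14 PM − 4:00 = 10:14 AM on Nov 27.
+11 hours 25 minutes → arrive 9:39 PM UTC on Nov 27.
Flight 1 lands earlier by 5 hours 12 minutes.

the first, by 5 hours 12 minutes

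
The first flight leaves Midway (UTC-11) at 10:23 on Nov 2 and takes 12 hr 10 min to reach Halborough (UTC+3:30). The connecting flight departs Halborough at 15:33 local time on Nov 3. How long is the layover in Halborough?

2 hours 30 minutes

Convert departure to UTC: 10:23 + 11:00 = 21:23 UTC on Nov 2.
Add 12 hours and 10 minutes flight time → 09:33 UTC (Nov 3).
Halborough is UTC+3:30, so local arrival = 09:33 + 3:30 = 13:03 on Nov 3.
Layover = 15:33 − 13:03 = 2 hours 30 minutes.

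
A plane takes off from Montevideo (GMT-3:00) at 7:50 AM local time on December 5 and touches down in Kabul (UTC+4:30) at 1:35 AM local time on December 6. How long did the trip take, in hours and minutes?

10 hours 15 minutes

Departure in UTC: 7:50 AM + 3:00 = 10:50 AM on Dec 5.
Arrival in UTC: 1:35 AM − 4:30 = 9:05 PM on Dec 5.
Elapsed = 9:05 PM − 10:50 AM = 10 hours 15 minutes.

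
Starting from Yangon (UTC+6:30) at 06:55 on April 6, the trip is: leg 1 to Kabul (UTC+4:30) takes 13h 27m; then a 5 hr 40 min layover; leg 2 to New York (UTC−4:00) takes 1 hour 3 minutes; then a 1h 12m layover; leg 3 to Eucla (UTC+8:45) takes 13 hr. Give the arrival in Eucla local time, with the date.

Convert departure to UTC: 06:55 − 6:30 = 00:25 UTC on Apr 6.
Add 13 hours 27 minutes leg 1 → 13:52 UTC.
Add 5 hours and 40 minutes layover in Kabul → 19:32 UTC.
Add 1 hour and 3 minutes leg 2 → 20:35 UTC.
Add 1 hour 12 minutes layover in New York → 21:47 UTC.
Add 13 hours leg 3 → 10:47 UTC (Apr 7).
Eucla is UTC+8:45, so local arrival = 10:47 + 8:45 = 19:32 on Apr 7.

19:32 on April 7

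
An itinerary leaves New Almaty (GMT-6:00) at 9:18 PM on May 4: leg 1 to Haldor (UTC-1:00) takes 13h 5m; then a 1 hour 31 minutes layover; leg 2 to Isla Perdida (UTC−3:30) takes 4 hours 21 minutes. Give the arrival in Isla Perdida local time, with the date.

6:45 PM on May 5

Convert departure to UTC: 9:18 PM + 6:00 = 3:18 AM UTC on May 5.
Add 13 hours 5 minutes leg 1 → 4:23 PM UTC.
Add 1 hour and 31 minutes layover in Haldor → 5:54 PM UTC.
Add 4 hours 21 minutes leg 2 → 10:15 PM UTC.
Isla Perdida is UTC−3:30, so local arrival = 10:15 PM − 3:30 = 6:45 PM on May 5.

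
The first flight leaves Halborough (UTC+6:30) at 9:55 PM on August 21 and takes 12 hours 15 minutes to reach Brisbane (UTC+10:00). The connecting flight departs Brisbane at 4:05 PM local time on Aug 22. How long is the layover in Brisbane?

2 hours 25 minutes

Convert departure to UTC: 9:55 PM − 6:30 = 3:25 PM UTC on Aug 21.
Add 12 hours 15 minutes flight time → 3:40 AM UTC (Aug 22).
Brisbane is UTC+10:00, so local arrival = 3:40 AM + 10:00 = 1:40 PM on Aug 22.
Layover = 4:05 PM − 1:40 PM = 2 hours 25 minutes.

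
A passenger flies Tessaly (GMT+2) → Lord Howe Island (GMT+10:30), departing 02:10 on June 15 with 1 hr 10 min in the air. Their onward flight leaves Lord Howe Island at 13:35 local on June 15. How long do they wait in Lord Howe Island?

1 hour 45 minutes

Convert departure to UTC: 02:10 − 2:00 = 00:10 UTC on Jun 15.
Add 1 hour 10 minutes flight time → 01:20 UTC.
Lord Howe Island is UTC+10:30, so local arrival = 01:20 + 10:30 = 11:50 on Jun 15.
Layover = 13:35 − 11:50 = 1 hour 45 minutes.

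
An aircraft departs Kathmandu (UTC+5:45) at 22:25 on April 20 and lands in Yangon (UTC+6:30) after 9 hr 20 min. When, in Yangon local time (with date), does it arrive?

Convert departure to UTC: 22:25 − 5:45 = 16:40 UTC on Apr 20.
Add 9 hours 20 minutes travel time → 02:00 UTC (Apr 21).
Yangon is UTC+6:30, so local arrival = 02:00 + 6:30 = 08:30 on Apr 21.

08:30 on Apr 21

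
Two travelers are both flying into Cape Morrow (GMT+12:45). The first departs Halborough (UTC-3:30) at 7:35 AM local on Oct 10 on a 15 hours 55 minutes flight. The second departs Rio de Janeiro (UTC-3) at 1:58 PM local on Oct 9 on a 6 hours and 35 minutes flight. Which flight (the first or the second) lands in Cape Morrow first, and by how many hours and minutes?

the second, by 27 hours 27 minutes

Flight 1 in UTC: 7:35 AM + 3:30 = 11:05 AM on Oct 10.
+15 hours 55 minutes → arrive 3:00 AM UTC on Oct 11.
Flight 2 in UTC: 1:58 PM + 3:00 = 4:58 PM on Oct 9.
+6 hours and 35 minutes → arrive 11:33 PM UTC on Oct 9.
Flight 2 lands earlier by 27 hours 27 minutes.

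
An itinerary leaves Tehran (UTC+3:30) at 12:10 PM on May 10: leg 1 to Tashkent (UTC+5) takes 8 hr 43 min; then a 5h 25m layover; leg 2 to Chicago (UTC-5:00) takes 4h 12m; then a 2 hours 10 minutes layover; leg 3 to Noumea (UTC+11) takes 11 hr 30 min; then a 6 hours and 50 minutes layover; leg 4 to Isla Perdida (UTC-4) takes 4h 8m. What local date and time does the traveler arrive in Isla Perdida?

11:38 PM on May 11

Convert departure to UTC: 12:10 PM − 3:30 = 8:40 AM UTC on May 10.
Add 8 hours 43 minutes leg 1 → 5:23 PM UTC.
Add 5 hours 25 minutes layover in Tashkent → 10:48 PM UTC.
Add 4 hours and 12 minutes leg 2 → 3:00 AM UTC (May 11).
Add 2 hours 10 minutes layover in Chicago → 5:10 AM UTC.
Add 11 hours 30 minutes leg 3 → 4:40 PM UTC.
Add 6 hours and 50 minutes layover in Noumea → 11:30 PM UTC.
Add 4 hours 8 minutes leg 4 → 3:38 AM UTC (May 12).
Isla Perdida is UTC−4:00, so local arrival = 3:38 AM − 4:00 = 11:38 PM on May 11.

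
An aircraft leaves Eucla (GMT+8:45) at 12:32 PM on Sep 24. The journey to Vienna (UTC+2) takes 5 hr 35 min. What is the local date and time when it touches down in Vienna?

Convert departure to UTC: 12:32 PM − 8:45 = 3:47 AM UTC on Sep 24.
Add 5 hours 35 minutes travel time → 9:22 AM UTC.
Vienna is UTC+2:00, so local arrival = 9:22 AM + 2:00 = 11:22 AM on Sep 24.

11:22 AM on September 24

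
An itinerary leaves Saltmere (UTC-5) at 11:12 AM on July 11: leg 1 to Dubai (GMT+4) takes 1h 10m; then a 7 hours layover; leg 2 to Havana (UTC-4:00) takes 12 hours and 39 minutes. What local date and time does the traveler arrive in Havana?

Convert departure to UTC: 11:12 AM + 5:00 = 4:12 PM UTC on Jul 11.
Add 1 hour and 10 minutes leg 1 → 5:22 PM UTC.
Add 7 hours layover in Dubai → 12:22 AM UTC (Jul 12).
Add 12 hours 39 minutes leg 2 → 1:01 PM UTC.
Havana is UTC−4:00, so local arrival = 1:01 PM − 4:00 = 9:01 AM on Jul 12.

9:01 AM on Jul 12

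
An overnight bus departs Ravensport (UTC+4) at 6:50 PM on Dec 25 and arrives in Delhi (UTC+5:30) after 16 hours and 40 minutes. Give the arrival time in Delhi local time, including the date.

Convert departure to UTC: 6:50 PM − 4:00 = 2:50 PM UTC on Dec 25.
Add 16 hours and 40 minutes travel time → 7:30 AM UTC (Dec 26).
Delhi is UTC+5:30, so local arrival = 7:30 AM + 5:30 = 1:00 PM on Dec 26.

1:00 PM on Dec 26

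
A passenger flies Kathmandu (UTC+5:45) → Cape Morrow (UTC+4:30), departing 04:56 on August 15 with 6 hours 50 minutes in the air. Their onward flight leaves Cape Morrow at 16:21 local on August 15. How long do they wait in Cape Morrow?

Convert departure to UTC: 04:56 − 5:45 = 23:11 UTC on Aug 14.
Add 6 hours and 50 minutes flight time → 06:01 UTC (Aug 15).
Cape Morrow is UTC+4:30, so local arrival = 06:01 + 4:30 = 10:31 on Aug 15.
Layover = 16:21 − 10:31 = 5 hours 50 minutes.

5 hours 50 minutes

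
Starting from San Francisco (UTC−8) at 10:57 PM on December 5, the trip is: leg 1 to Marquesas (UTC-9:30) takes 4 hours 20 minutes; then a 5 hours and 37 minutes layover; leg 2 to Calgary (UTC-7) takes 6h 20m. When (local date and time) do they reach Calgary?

4:14 PM on December 6

Convert departure to UTC: 10:57 PM + 8:00 = 6:57 AM UTC on Dec 6.
Add 4 hours and 20 minutes leg 1 → 11:17 AM UTC.
Add 5 hours and 37 minutes layover in Marquesas → 4:54 PM UTC.
Add 6 hours 20 minutes leg 2 → 11:14 PM UTC.
Calgary is UTC−7:00, so local arrival = 11:14 PM − 7:00 = 4:14 PM on Dec 6.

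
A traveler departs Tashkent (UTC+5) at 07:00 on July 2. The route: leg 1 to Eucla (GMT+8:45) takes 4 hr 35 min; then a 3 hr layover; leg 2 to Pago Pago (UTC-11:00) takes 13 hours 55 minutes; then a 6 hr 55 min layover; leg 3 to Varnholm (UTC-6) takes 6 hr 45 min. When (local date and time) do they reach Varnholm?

Convert departure to UTC: 07:00 − 5:00 = 02:00 UTC on Jul 2.
Add 4 hours and 35 minutes leg 1 → 06:35 UTC.
Add 3 hours layover in Eucla → 09:35 UTC.
Add 13 hours 55 minutes leg 2 → 23:30 UTC.
Add 6 hours 55 minutes layover in Pago Pago → 06:25 UTC (Jul 3).
Add 6 hours and 45 minutes leg 3 → 13:10 UTC.
Varnholm is UTC−6:00, so local arrival = 13:10 − 6:00 = 07:10 on Jul 3.

07:10 on Jul 3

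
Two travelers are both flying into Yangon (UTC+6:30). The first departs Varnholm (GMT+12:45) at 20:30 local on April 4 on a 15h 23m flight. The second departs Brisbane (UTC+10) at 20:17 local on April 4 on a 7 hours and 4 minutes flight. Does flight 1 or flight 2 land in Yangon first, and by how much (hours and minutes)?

the second, by 5 hours 47 minutes

Flight 1 in UTC: 20:30 − 12:45 = 07:45 on Apr 4.
+15 hours and 23 minutes → arrive 23:08 UTC on Apr 4.
Flight 2 in UTC: 20:17 − 10:00 = 10:17 on Apr 4.
+7 hours 4 minutes → arrive 17:21 UTC on Apr 4.
Flight 2 lands earlier by 5 hours 47 minutes.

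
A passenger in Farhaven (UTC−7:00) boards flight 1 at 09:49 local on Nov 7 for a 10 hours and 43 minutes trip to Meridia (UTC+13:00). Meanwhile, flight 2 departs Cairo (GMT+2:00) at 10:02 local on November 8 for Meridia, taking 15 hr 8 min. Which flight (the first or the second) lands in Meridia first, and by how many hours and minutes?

Flight 1 in UTC: 09:49 + 7:00 = 16:49 on Nov 7.
+10 hours 43 minutes → arrive 03:32 UTC on Nov 8.
Flight 2 in UTC: 10:02 − 2:00 = 08:02 on Nov 8.
+15 hours and 8 minutes → arrive 23:10 UTC on Nov 8.
Flight 1 lands earlier by 19 hours 38 minutes.

the first, by 19 hours 38 minutes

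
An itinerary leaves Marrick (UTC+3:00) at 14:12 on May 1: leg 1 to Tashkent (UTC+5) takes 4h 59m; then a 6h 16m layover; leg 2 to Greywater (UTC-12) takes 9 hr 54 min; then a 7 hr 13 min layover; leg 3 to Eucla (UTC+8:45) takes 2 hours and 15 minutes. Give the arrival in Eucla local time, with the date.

02:34 on May 3

Convert departure to UTC: 14:12 − 3:00 = 11:12 UTC on May 1.
Add 4 hours 59 minutes leg 1 → 16:11 UTC.
Add 6 hours 16 minutes layover in Tashkent → 22:27 UTC.
Add 9 hours and 54 minutes leg 2 → 08:21 UTC (May 2).
Add 7 hours 13 minutes layover in Greywater → 15:34 UTC.
Add 2 hours and 15 minutes leg 3 → 17:49 UTC.
Eucla is UTC+8:45, so local arrival = 17:49 + 8:45 = 02:34 on May 3.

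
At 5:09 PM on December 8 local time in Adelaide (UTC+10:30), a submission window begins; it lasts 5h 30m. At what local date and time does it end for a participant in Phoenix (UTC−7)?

5:09 AM on December 8

Convert start to UTC: 5:09 PM − 10:30 = 6:39 AM UTC on Dec 8.
Add 5 hours 30 minutes duration → 12:09 PM UTC.
Phoenix is UTC−7:00, so local end time = 12:09 PM − 7:00 = 5:09 AM on Dec 8.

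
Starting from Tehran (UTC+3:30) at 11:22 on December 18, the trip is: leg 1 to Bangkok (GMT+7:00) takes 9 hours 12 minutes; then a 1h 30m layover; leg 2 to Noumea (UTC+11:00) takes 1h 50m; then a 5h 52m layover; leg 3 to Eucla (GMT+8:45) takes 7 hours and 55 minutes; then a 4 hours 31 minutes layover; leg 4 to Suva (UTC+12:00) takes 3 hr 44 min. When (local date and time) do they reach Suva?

Convert departure to UTC: 11:22 − 3:30 = 07:52 UTC on Dec 18.
Add 9 hours and 12 minutes leg 1 → 17:04 UTC.
Add 1 hour 30 minutes layover in Bangkok → 18:34 UTC.
Add 1 hour 50 minutes leg 2 → 20:24 UTC.
Add 5 hours 52 minutes layover in Noumea → 02:16 UTC (Dec 19).
Add 7 hours and 55 minutes leg 3 → 10:11 UTC.
Add 4 hours and 31 minutes layover in Eucla → 14:42 UTC.
Add 3 hours and 44 minutes leg 4 → 18:26 UTC.
Suva is UTC+12:00, so local arrival = 18:26 + 12:00 = 06:26 on Dec 20.

06:26 on December 20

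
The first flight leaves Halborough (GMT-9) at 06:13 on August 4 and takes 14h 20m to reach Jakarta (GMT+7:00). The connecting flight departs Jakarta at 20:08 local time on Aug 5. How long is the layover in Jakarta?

7 hours 35 minutes

Convert departure to UTC: 06:13 + 9:00 = 15:13 UTC on Aug 4.
Add 14 hours and 20 minutes flight time → 05:33 UTC (Aug 5).
Jakarta is UTC+7:00, so local arrival = 05:33 + 7:00 = 12:33 on Aug 5.
Layover = 20:08 − 12:33 = 7 hours 35 minutes.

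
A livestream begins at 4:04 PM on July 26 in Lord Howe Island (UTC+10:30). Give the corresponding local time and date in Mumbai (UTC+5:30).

In UTC: 4:04 PM − 10:30 = 5:34 AM on Jul 26.
Mumbai is UTC+5:30: 5:34 AM + 5:30 = 11:04 AM on Jul 26.

11:04 AM on July 26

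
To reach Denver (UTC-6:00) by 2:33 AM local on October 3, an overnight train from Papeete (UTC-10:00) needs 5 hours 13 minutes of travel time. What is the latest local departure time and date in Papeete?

Target arrival in UTC: 2:33 AM + 6:00 = 8:33 AM on Oct 3.
Subtract 5 hours 13 minutes → departure 3:20 AM UTC on Oct 3.
Papeete is UTC−10:00: 3:20 AM − 10:00 = 5:20 PM on Oct 2.

5:20 PM on Oct 2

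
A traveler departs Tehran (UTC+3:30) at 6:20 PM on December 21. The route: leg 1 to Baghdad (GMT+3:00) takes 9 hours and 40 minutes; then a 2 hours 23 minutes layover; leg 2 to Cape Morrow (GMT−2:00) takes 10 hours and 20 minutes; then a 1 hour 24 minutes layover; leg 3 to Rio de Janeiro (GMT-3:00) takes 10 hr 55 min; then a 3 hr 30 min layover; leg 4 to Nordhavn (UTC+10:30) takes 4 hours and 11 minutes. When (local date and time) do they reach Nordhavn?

7:43 PM on Dec 23

Convert departure to UTC: 6:20 PM − 3:30 = 2:50 PM UTC on Dec 21.
Add 9 hours 40 minutes leg 1 → 12:30 AM UTC (Dec 22).
Add 2 hours and 23 minutes layover in Baghdad → 2:53 AM UTC.
Add 10 hours 20 minutes leg 2 → 1:13 PM UTC.
Add 1 hour 24 minutes layover in Cape Morrow → 2:37 PM UTC.
Add 10 hours and 55 minutes leg 3 → 1:32 AM UTC (Dec 23).
Add 3 hours and 30 minutes layover in Rio de Janeiro → 5:02 AM UTC.
Add 4 hours 11 minutes leg 4 → 9:13 AM UTC.
Nordhavn is UTC+10:30, so local arrival = 9:13 AM + 10:30 = 7:43 PM on Dec 23.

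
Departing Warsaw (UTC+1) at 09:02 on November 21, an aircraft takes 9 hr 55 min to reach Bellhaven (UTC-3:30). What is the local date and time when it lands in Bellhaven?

Bellhaven is 4:30 behind Warsaw.
After 9 hours 55 minutes it is 18:57 in Warsaw.
Shift by the zone difference: 18:57 − 4:30 = 14:27 on Nov 21 in Bellhaven.

14:27 on Nov 21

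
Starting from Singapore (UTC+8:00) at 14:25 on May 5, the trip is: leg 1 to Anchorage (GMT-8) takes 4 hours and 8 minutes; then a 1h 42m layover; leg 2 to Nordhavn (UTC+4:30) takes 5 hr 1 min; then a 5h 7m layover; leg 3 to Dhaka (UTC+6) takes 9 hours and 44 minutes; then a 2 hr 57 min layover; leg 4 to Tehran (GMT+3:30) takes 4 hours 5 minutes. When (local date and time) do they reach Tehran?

18:39 on May 6

Convert departure to UTC: 14:25 − 8:00 = 06:25 UTC on May 5.
Add 4 hours and 8 minutes leg 1 → 10:33 UTC.
Add 1 hour and 42 minutes layover in Anchorage → 12:15 UTC.
Add 5 hours and 1 minute leg 2 → 17:16 UTC.
Add 5 hours and 7 minutes layover in Nordhavn → 22:23 UTC.
Add 9 hours 44 minutes leg 3 → 08:07 UTC (May 6).
Add 2 hours 57 minutes layover in Dhaka → 11:04 UTC.
Add 4 hours and 5 minutes leg 4 → 15:09 UTC.
Tehran is UTC+3:30, so local arrival = 15:09 + 3:30 = 18:39 on May 6.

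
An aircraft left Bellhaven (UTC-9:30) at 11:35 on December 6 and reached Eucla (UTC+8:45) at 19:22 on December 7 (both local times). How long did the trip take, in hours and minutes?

Departure in UTC: 11:35 + 9:30 = 21:05 on Dec 6.
Arrival in UTC: 19:22 − 8:45 = 10:37 on Dec 7.
Elapsed = 10:37 − 21:05 (+1 day) = 13 hours 32 minutes.

13 hours 32 minutes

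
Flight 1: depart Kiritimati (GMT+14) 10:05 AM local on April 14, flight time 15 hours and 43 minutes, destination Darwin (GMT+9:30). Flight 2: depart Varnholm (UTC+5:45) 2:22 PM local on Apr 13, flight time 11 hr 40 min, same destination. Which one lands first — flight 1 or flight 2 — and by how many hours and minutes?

Flight 1 in UTC: 10:05 AM − 14:00 = 8:05 PM on Apr 13.
+15 hours and 43 minutes → arrive 11:48 AM UTC on Apr 14.
Flight 2 in UTC: 2:22 PM − 5:45 = 8:37 AM on Apr 13.
+11 hours and 40 minutes → arrive 8:17 PM UTC on Apr 13.
Flight 2 lands earlier by 15 hours 31 minutes.

the second, by 15 hours 31 minutes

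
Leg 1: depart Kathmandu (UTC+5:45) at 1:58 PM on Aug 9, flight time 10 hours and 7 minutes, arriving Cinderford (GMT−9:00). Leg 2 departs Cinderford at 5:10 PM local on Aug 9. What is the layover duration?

Convert departure to UTC: 1:58 PM − 5:45 = 8:13 AM UTC on Aug 9.
Add 10 hours and 7 minutes flight time → 6:20 PM UTC.
Cinderford is UTC−9:00, so local arrival = 6:20 PM − 9:00 = 9:20 AM on Aug 9.
Layover = 5:10 PM − 9:20 AM = 7 hours 50 minutes.

7 hours 50 minutes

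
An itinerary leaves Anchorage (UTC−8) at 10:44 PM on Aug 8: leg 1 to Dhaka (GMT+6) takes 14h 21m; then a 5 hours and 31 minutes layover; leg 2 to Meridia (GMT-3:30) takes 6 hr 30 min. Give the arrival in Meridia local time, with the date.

5:36 AM on August 10

Convert departure to UTC: 10:44 PM + 8:00 = 6:44 AM UTC on Aug 9.
Add 14 hours and 21 minutes leg 1 → 9:05 PM UTC.
Add 5 hours and 31 minutes layover in Dhaka → 2:36 AM UTC (Aug 10).
Add 6 hours and 30 minutes leg 2 → 9:06 AM UTC.
Meridia is UTC−3:30, so local arrival = 9:06 AM − 3:30 = 5:36 AM on Aug 10.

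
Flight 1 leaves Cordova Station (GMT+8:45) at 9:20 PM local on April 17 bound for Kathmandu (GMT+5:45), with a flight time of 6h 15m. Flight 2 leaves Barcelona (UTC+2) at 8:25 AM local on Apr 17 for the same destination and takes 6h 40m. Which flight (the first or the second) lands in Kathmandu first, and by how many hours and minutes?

the second, by 5 hours 45 minutes

Flight 1 in UTC: 9:20 PM − 8:45 = 12:35 PM on Apr 17.
+6 hours 15 minutes → arrive 6:50 PM UTC on Apr 17.
Flight 2 in UTC: 8:25 AM − 2:00 = 6:25 AM on Apr 17.
+6 hours and 40 minutes → arrive 1:05 PM UTC on Apr 17.
Flight 2 lands earlier by 5 hours 45 minutes.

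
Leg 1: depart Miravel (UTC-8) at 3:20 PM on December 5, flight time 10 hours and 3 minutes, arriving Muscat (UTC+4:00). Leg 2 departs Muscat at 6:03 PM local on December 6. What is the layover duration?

4 hours 40 minutes

Convert departure to UTC: 3:20 PM + 8:00 = 11:20 PM UTC on Dec 5.
Add 10 hours and 3 minutes flight time → 9:23 AM UTC (Dec 6).
Muscat is UTC+4:00, so local arrival = 9:23 AM + 4:00 = 1:23 PM on Dec 6.
Layover = 6:03 PM − 1:23 PM = 4 hours 40 minutes.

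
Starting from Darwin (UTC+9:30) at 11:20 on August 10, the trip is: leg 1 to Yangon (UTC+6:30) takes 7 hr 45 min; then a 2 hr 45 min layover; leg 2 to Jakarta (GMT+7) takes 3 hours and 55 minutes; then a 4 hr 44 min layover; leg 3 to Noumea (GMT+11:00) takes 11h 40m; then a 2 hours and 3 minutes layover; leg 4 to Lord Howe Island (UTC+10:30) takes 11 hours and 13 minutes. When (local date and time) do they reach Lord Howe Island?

08:25 on August 12

Convert departure to UTC: 11:20 − 9:30 = 01:50 UTC on Aug 10.
Add 7 hours and 45 minutes leg 1 → 09:35 UTC.
Add 2 hours and 45 minutes layover in Yangon → 12:20 UTC.
Add 3 hours and 55 minutes leg 2 → 16:15 UTC.
Add 4 hours and 44 minutes layover in Jakarta → 20:59 UTC.
Add 11 hours and 40 minutes leg 3 → 08:39 UTC (Aug 11).
Add 2 hours 3 minutes layover in Noumea → 10:42 UTC.
Add 11 hours and 13 minutes leg 4 → 21:55 UTC.
Lord Howe Island is UTC+10:30, so local arrival = 21:55 + 10:30 = 08:25 on Aug 12.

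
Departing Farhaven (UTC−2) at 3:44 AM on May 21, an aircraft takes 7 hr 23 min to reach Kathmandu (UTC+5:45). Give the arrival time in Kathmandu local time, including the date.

Convert departure to UTC: 3:44 AM + 2:00 = 5:44 AM UTC on May 21.
Add 7 hours and 23 minutes travel time → 1:07 PM UTC.
Kathmandu is UTC+5:45, so local arrival = 1:07 PM + 5:45 = 6:52 PM on May 21.

6:52 PM on May 21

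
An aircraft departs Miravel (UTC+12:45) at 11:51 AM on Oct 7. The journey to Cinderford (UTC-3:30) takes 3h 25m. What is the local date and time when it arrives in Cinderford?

Cinderford is 16:15 behind Miravel.
After 3 hours and 25 minutes it is 3:16 PM in Miravel.
Shift by the zone difference: 3:16 PM − 16:15 = 11:01 PM on Oct 6 in Cinderford.

11:01 PM on Oct 6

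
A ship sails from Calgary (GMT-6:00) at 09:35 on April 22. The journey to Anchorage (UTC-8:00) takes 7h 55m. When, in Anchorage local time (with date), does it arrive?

15:30 on April 22

Anchorage is 2:00 behind Calgary.
After 7 hours 55 minutes it is 17:30 in Calgary.
Shift by the zone difference: 17:30 − 2:00 = 15:30 on Apr 22 in Anchorage.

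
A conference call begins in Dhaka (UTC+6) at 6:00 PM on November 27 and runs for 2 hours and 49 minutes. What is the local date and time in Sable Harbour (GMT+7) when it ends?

Sable Harbour is 1:00 ahead of Dhaka.
After 2 hours and 49 minutes it is 8:49 PM in Dhaka.
Shift by the zone difference: 8:49 PM + 1:00 = 9:49 PM on Nov 27 in Sable Harbour.

9:49 PM on Nov 27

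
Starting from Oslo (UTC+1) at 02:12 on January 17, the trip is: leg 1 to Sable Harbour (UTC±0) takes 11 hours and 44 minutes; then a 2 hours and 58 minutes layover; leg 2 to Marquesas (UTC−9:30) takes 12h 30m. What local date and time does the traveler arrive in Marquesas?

Convert departure to UTC: 02:12 − 1:00 = 01:12 UTC on Jan 17.
Add 11 hours and 44 minutes leg 1 → 12:56 UTC.
Add 2 hours and 58 minutes layover in Sable Harbour → 15:54 UTC.
Add 12 hours 30 minutes leg 2 → 04:24 UTC (Jan 18).
Marquesas is UTC−9:30, so local arrival = 04:24 − 9:30 = 18:54 on Jan 17.

18:54 on January 17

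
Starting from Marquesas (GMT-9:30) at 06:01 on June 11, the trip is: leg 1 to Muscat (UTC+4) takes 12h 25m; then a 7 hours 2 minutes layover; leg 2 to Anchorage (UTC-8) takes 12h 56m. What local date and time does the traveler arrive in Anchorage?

Convert departure to UTC: 06:01 + 9:30 = 15:31 UTC on Jun 11.
Add 12 hours 25 minutes leg 1 → 03:56 UTC (Jun 12).
Add 7 hours 2 minutes layover in Muscat → 10:58 UTC.
Add 12 hours and 56 minutes leg 2 → 23:54 UTC.
Anchorage is UTC−8:00, so local arrival = 23:54 − 8:00 = 15:54 on Jun 12.

15:54 on June 12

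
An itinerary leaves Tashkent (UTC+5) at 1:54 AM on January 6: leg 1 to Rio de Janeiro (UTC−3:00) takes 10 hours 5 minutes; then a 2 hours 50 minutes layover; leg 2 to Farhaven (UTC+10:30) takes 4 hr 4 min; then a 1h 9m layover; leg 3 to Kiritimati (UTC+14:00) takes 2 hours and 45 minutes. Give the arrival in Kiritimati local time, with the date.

7:47 AM on Jan 7

Convert departure to UTC: 1:54 AM − 5:00 = 8:54 PM UTC on Jan 5.
Add 10 hours 5 minutes leg 1 → 6:59 AM UTC (Jan 6).
Add 2 hours 50 minutes layover in Rio de Janeiro → 9:49 AM UTC.
Add 4 hours 4 minutes leg 2 → 1:53 PM UTC.
Add 1 hour and 9 minutes layover in Farhaven → 3:02 PM UTC.
Add 2 hours and 45 minutes leg 3 → 5:47 PM UTC.
Kiritimati is UTC+14:00, so local arrival = 5:47 PM + 14:00 = 7:47 AM on Jan 7.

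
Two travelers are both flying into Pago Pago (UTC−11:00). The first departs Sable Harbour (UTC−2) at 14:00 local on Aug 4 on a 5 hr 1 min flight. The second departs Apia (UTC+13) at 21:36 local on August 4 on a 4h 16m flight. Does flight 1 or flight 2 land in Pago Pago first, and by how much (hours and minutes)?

the second, by 8 hours 9 minutes

Flight 1 in UTC: 14:00 + 2:00 = 16:00 on Aug 4.
+5 hours 1 minute → arrive 21:01 UTC on Aug 4.
Flight 2 in UTC: 21:36 − 13:00 = 08:36 on Aug 4.
+4 hours 16 minutes → arrive 12:52 UTC on Aug 4.
Flight 2 lands earlier by 8 hours 9 minutes.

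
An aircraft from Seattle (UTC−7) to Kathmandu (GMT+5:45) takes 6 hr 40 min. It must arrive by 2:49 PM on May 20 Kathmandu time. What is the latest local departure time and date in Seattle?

Target arrival in UTC: 2:49 PM − 5:45 = 9:04 AM on May 20.
Subtract 6 hours and 40 minutes → departure 2:24 AM UTC on May 20.
Seattle is UTC−7:00: 2:24 AM − 7:00 = 7:24 PM on May 19.

7:24 PM on May 19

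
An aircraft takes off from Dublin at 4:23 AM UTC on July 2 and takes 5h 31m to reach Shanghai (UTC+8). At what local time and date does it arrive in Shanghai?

5:54 PM on July 2

Departure is given in UTC: 4:23 AM on Jul 2.
Add 5 hours 31 minutes → 9:54 AM UTC.
Shanghai is UTC+8:00: 9:54 AM + 8:00 = 5:54 PM on Jul 2.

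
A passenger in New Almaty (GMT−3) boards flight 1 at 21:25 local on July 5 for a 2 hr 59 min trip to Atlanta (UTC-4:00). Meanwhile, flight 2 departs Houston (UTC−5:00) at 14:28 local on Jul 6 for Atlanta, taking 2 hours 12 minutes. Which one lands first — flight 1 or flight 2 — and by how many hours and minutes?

the first, by 18 hours 16 minutes

Flight 1 in UTC: 21:25 + 3:00 = 00:25 on Jul 6.
+2 hours and 59 minutes → arrive 03:24 UTC on Jul 6.
Flight 2 in UTC: 14:28 + 5:00 = 19:28 on Jul 6.
+2 hours and 12 minutes → arrive 21:40 UTC on Jul 6.
Flight 1 lands earlier by 18 hours 16 minutes.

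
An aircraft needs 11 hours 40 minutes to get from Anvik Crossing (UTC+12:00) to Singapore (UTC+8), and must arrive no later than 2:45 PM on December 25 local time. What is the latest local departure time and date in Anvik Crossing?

Target arrival in UTC: 2:45 PM − 8:00 = 6:45 AM on Dec 25.
Subtract 11 hours and 40 minutes → departure 7:05 PM UTC on Dec 24.
Anvik Crossing is UTC+12:00: 7:05 PM + 12:00 = 7:05 AM on Dec 25.

7:05 AM on December 25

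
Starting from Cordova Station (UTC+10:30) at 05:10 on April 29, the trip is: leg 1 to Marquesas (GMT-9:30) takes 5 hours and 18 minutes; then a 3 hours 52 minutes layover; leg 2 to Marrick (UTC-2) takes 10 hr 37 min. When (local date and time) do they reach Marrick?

12:27 on Apr 29

Convert departure to UTC: 05:10 − 10:30 = 18:40 UTC on Apr 28.
Add 5 hours 18 minutes leg 1 → 23:58 UTC.
Add 3 hours and 52 minutes layover in Marquesas → 03:50 UTC (Apr 29).
Add 10 hours and 37 minutes leg 2 → 14:27 UTC.
Marrick is UTC−2:00, so local arrival = 14:27 − 2:00 = 12:27 on Apr 29.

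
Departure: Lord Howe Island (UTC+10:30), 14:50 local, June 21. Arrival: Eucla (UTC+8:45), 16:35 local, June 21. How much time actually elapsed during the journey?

3 hours 30 minutes

Departure in UTC: 14:50 − 10:30 = 04:20 on Jun 21.
Arrival in UTC: 16:35 − 8:45 = 07:50 on Jun 21.
Elapsed = 07:50 − 04:20 = 3 hours 30 minutes.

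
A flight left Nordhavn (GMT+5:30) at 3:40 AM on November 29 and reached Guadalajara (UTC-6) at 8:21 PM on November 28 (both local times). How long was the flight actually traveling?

4 hours 11 minutes

Departure in UTC: 3:40 AM − 5:30 = 10:10 PM on Nov 28.
Arrival in UTC: 8:21 PM + 6:00 = 2:21 AM on Nov 29.
Elapsed = 2:21 AM − 10:10 PM (+1 day) = 4 hours 11 minutes.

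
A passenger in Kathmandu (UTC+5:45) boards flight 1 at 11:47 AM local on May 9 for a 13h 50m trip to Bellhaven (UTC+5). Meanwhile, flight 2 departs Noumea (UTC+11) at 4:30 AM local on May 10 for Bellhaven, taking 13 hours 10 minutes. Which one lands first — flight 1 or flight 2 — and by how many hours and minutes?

the first, by 10 hours 48 minutes

Flight 1 in UTC: 11:47 AM − 5:45 = 6:02 AM on May 9.
+13 hours and 50 minutes → arrive 7:52 PM UTC on May 9.
Flight 2 in UTC: 4:30 AM − 11:00 = 5:30 PM on May 9.
+13 hours and 10 minutes → arrive 6:40 AM UTC on May 10.
Flight 1 lands earlier by 10 hours 48 minutes.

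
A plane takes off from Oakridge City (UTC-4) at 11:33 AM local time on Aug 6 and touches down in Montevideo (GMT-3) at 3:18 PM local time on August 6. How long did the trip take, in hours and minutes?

Montevideo is 1:00 ahead of Oakridge City.
Clock-face elapsed time (ignoring zones) is 3 hours 45 minutes.
Actual elapsed = 3 hours 45 minutes − 1:00 = 2 hours 45 minutes.

2 hours 45 minutes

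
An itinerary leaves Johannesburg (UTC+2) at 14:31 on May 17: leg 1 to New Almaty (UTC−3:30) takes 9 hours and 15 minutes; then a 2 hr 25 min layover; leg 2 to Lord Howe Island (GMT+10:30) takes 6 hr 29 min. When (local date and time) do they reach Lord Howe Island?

Convert departure to UTC: 14:31 − 2:00 = 12:31 UTC on May 17.
Add 9 hours and 15 minutes leg 1 → 21:46 UTC.
Add 2 hours 25 minutes layover in New Almaty → 00:11 UTC (May 18).
Add 6 hours 29 minutes leg 2 → 06:40 UTC.
Lord Howe Island is UTC+10:30, so local arrival = 06:40 + 10:30 = 17:10 on May 18.

17:10 on May 18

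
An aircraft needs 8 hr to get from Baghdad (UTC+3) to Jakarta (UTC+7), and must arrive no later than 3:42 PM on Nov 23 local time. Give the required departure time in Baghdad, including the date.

Target arrival in UTC: 3:42 PM − 7:00 = 8:42 AM on Nov 23.
Subtract 8 hours → departure 12:42 AM UTC on Nov 23.
Baghdad is UTC+3:00: 12:42 AM + 3:00 = 3:42 AM on Nov 23.

3:42 AM on Nov 23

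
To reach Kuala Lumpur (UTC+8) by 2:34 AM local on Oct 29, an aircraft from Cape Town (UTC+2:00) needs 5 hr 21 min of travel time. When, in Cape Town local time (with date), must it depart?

3:13 PM on October 28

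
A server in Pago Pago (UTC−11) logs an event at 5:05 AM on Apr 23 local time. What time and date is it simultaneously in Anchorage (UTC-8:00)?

8:05 AM on April 23

In UTC: 5:05 AM + 11:00 = 4:05 PM on Apr 23.
Anchorage is UTC−8:00: 4:05 PM − 8:00 = 8:05 AM on Apr 23.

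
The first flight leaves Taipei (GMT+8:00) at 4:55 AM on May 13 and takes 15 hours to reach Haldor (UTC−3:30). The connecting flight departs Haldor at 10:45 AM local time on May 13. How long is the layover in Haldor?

2 hours 20 minutes

Convert departure to UTC: 4:55 AM − 8:00 = 8:55 PM UTC on May 12.
Add 15 hours flight time → 11:55 AM UTC (May 13).
Haldor is UTC−3:30, so local arrival = 11:55 AM − 3:30 = 8:25 AM on May 13.
Layover = 10:45 AM − 8:25 AM = 2 hours 20 minutes.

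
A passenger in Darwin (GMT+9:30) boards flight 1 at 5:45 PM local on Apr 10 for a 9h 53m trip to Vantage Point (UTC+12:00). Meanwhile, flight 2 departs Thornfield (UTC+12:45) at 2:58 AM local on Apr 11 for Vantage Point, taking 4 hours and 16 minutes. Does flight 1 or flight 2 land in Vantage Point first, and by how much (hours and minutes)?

the first, by 21 minutes

Flight 1 in UTC: 5:45 PM − 9:30 = 8:15 AM on Apr 10.
+9 hours and 53 minutes → arrive 6:08 PM UTC on Apr 10.
Flight 2 in UTC: 2:58 AM − 12:45 = 2:13 PM on Apr 10.
+4 hours and 16 minutes → arrive 6:29 PM UTC on Apr 10.
Flight 1 lands earlier by 21 minutes.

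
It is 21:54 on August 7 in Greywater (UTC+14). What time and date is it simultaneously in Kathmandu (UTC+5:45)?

Kathmandu is 8:15 behind Greywater.
Shift by the zone difference: 21:54 − 8:15 = 13:39 on Aug 7 in Kathmandu.

13:39 on August 7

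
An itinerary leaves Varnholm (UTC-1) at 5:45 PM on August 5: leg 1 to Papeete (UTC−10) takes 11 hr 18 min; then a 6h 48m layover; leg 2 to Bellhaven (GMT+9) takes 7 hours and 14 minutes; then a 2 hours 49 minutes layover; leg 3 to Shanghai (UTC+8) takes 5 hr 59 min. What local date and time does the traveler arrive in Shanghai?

12:53 PM on August 7

Convert departure to UTC: 5:45 PM + 1:00 = 6:45 PM UTC on Aug 5.
Add 11 hours and 18 minutes leg 1 → 6:03 AM UTC (Aug 6).
Add 6 hours and 48 minutes layover in Papeete → 12:51 PM UTC.
Add 7 hours 14 minutes leg 2 → 8:05 PM UTC.
Add 2 hours and 49 minutes layover in Bellhaven → 10:54 PM UTC.
Add 5 hours and 59 minutes leg 3 → 4:53 AM UTC (Aug 7).
Shanghai is UTC+8:00, so local arrival = 4:53 AM + 8:00 = 12:53 PM on Aug 7.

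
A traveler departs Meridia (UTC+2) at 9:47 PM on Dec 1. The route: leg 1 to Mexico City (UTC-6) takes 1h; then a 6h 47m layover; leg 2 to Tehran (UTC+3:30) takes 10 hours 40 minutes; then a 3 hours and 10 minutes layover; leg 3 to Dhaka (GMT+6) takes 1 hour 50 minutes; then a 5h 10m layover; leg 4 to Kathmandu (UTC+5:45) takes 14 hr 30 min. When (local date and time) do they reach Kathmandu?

8:39 PM on December 3

Convert departure to UTC: 9:47 PM − 2:00 = 7:47 PM UTC on Dec 1.
Add 1 hour leg 1 → 8:47 PM UTC.
Add 6 hours 47 minutes layover in Mexico City → 3:34 AM UTC (Dec 2).
Add 10 hours and 40 minutes leg 2 → 2:14 PM UTC.
Add 3 hours 10 minutes layover in Tehran → 5:24 PM UTC.
Add 1 hour and 50 minutes leg 3 → 7:14 PM UTC.
Add 5 hours 10 minutes layover in Dhaka → 12:24 AM UTC (Dec 3).
Add 14 hours 30 minutes leg 4 → 2:54 PM UTC.
Kathmandu is UTC+5:45, so local arrival = 2:54 PM + 5:45 = 8:39 PM on Dec 3.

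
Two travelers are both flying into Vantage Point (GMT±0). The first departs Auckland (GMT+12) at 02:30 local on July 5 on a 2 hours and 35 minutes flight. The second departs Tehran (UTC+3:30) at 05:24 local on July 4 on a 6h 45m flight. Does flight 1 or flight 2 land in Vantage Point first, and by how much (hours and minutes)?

Flight 1 in UTC: 02:30 − 12:00 = 14:30 on Jul 4.
+2 hours and 35 minutes → arrive 17:05 UTC on Jul 4.
Flight 2 in UTC: 05:24 − 3:30 = 01:54 on Jul 4.
+6 hours and 45 minutes → arrive 08:39 UTC on Jul 4.
Flight 2 lands earlier by 8 hours 26 minutes.

the second, by 8 hours 26 minutes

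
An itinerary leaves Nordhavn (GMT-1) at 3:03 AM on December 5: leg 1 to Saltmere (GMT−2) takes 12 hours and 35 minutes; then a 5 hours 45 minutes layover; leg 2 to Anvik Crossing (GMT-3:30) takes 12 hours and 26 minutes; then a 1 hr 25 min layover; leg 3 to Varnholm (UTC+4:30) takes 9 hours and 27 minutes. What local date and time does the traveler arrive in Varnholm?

Convert departure to UTC: 3:03 AM + 1:00 = 4:03 AM UTC on Dec 5.
Add 12 hours and 35 minutes leg 1 → 4:38 PM UTC.
Add 5 hours 45 minutes layover in Saltmere → 10:23 PM UTC.
Add 12 hours 26 minutes leg 2 → 10:49 AM UTC (Dec 6).
Add 1 hour and 25 minutes layover in Anvik Crossing → 12:14 PM UTC.
Add 9 hours 27 minutes leg 3 → 9:41 PM UTC.
Varnholm is UTC+4:30, so local arrival = 9:41 PM + 4:30 = 2:11 AM on Dec 7.

2:11 AM on Dec 7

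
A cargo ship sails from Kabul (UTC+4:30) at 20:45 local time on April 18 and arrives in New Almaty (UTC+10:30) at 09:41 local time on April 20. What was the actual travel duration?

30 hours 56 minutes

Departure in UTC: 20:45 − 4:30 = 16:15 on Apr 18.
Arrival in UTC: 09:41 − 10:30 = 23:11 on Apr 19.
Elapsed = 23:11 − 16:15 (+1 day) = 30 hours 56 minutes.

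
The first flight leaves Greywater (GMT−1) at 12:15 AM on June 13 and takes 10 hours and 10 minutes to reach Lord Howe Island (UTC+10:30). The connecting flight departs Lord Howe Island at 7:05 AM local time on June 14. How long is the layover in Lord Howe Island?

Convert departure to UTC: 12:15 AM + 1:00 = 1:15 AM UTC on Jun 13.
Add 10 hours 10 minutes flight time → 11:25 AM UTC.
Lord Howe Island is UTC+10:30, so local arrival = 11:25 AM + 10:30 = 9:55 PM on Jun 13.
Layover = 7:05 AM − 9:55 PM (+1 day) = 9 hours 10 minutes.

9 hours 10 minutes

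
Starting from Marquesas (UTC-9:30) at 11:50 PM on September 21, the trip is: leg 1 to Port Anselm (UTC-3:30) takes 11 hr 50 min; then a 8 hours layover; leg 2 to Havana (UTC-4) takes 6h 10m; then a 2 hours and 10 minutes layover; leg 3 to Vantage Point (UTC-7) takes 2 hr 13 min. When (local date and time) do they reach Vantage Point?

Convert departure to UTC: 11:50 PM + 9:30 = 9:20 AM UTC on Sep 22.
Add 11 hours 50 minutes leg 1 → 9:10 PM UTC.
Add 8 hours layover in Port Anselm → 5:10 AM UTC (Sep 23).
Add 6 hours and 10 minutes leg 2 → 11:20 AM UTC.
Add 2 hours and 10 minutes layover in Havana → 1:30 PM UTC.
Add 2 hours and 13 minutes leg 3 → 3:43 PM UTC.
Vantage Point is UTC−7:00, so local arrival = 3:43 PM − 7:00 = 8:43 AM on Sep 23.

8:43 AM on September 23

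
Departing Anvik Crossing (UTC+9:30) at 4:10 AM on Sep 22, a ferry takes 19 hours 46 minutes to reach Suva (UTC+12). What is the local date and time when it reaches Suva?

2:26 AM on September 23

Convert departure to UTC: 4:10 AM − 9:30 = 6:40 PM UTC on Sep 21.
Add 19 hours and 46 minutes travel time → 2:26 PM UTC (Sep 22).
Suva is UTC+12:00, so local arrival = 2:26 PM + 12:00 = 2:26 AM on Sep 23.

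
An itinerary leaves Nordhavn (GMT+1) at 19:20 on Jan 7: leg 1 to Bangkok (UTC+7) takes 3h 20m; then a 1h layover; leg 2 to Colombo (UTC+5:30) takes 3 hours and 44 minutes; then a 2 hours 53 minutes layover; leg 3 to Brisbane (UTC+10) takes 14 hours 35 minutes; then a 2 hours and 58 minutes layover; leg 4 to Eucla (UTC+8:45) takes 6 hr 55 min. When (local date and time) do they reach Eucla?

14:30 on January 9

Convert departure to UTC: 19:20 − 1:00 = 18:20 UTC on Jan 7.
Add 3 hours and 20 minutes leg 1 → 21:40 UTC.
Add 1 hour layover in Bangkok → 22:40 UTC.
Add 3 hours 44 minutes leg 2 → 02:24 UTC (Jan 8).
Add 2 hours 53 minutes layover in Colombo → 05:17 UTC.
Add 14 hours 35 minutes leg 3 → 19:52 UTC.
Add 2 hours 58 minutes layover in Brisbane → 22:50 UTC.
Add 6 hours and 55 minutes leg 4 → 05:45 UTC (Jan 9).
Eucla is UTC+8:45, so local arrival = 05:45 + 8:45 = 14:30 on Jan 9.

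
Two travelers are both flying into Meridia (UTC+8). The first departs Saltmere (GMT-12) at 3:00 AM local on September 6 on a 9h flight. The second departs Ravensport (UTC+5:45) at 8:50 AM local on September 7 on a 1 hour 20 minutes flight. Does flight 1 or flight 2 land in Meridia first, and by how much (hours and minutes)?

Flight 1 in UTC: 3:00 AM + 12:00 = 3:00 PM on Sep 6.
+9 hours → arrive 12:00 AM UTC on Sep 7.
Flight 2 in UTC: 8:50 AM − 5:45 = 3:05 AM on Sep 7.
+1 hour and 20 minutes → arrive 4:25 AM UTC on Sep 7.
Flight 1 lands earlier by 4 hours 25 minutes.

the first, by 4 hours 25 minutes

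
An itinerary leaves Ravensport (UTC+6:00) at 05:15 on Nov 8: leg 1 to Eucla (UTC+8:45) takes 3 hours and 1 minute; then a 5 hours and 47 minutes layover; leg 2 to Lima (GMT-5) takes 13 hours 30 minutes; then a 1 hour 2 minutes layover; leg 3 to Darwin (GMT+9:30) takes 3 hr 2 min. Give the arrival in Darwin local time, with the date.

11:07 on Nov 9

Convert departure to UTC: 05:15 − 6:00 = 23:15 UTC on Nov 7.
Add 3 hours and 1 minute leg 1 → 02:16 UTC (Nov 8).
Add 5 hours 47 minutes layover in Eucla → 08:03 UTC.
Add 13 hours 30 minutes leg 2 → 21:33 UTC.
Add 1 hour 2 minutes layover in Lima → 22:35 UTC.
Add 3 hours 2 minutes leg 3 → 01:37 UTC (Nov 9).
Darwin is UTC+9:30, so local arrival = 01:37 + 9:30 = 11:07 on Nov 9.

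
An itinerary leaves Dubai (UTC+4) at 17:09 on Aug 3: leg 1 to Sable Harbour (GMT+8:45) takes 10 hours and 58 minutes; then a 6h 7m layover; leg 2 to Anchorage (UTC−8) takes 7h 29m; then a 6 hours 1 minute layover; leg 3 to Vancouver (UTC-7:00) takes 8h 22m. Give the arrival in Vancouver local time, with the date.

21:06 on August 4

Convert departure to UTC: 17:09 − 4:00 = 13:09 UTC on Aug 3.
Add 10 hours 58 minutes leg 1 → 00:07 UTC (Aug 4).
Add 6 hours 7 minutes layover in Sable Harbour → 06:14 UTC.
Add 7 hours 29 minutes leg 2 → 13:43 UTC.
Add 6 hours 1 minute layover in Anchorage → 19:44 UTC.
Add 8 hours and 22 minutes leg 3 → 04:06 UTC (Aug 5).
Vancouver is UTC−7:00, so local arrival = 04:06 − 7:00 = 21:06 on Aug 4.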